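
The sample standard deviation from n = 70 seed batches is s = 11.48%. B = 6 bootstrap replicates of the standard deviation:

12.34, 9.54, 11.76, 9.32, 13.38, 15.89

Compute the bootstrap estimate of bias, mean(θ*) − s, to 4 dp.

bias = +0.5583

mean(θ*) = (12.34 + 9.54 + 11.76 + 9.32 + 13.38 + 15.89) / 6 = 12.03833
bias = 12.03833 − 11.48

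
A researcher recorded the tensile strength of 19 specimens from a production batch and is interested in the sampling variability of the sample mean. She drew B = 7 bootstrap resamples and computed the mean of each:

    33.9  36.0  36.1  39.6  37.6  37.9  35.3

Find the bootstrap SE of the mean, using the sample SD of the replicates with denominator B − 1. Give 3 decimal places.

SE* = 1.883

Bootstrap SE is the standard deviation of the 7 replicate means.
Mean of replicates: (33.9 + 36.0 + 36.1 + 39.6 + 37.6 + 37.9 + 35.3) / 7 = 256.4000 / 7 = 36.6286
Sum of squared deviations: (−2.7286)² + (−0.6286)² + (−0.5286)² + (+2.9714)² + (+0.9714)² + (+1.2714)² + (−1.3286)² = 21.2743
Variance = 21.2743 / 6 = 3.5457
SE* = √3.5457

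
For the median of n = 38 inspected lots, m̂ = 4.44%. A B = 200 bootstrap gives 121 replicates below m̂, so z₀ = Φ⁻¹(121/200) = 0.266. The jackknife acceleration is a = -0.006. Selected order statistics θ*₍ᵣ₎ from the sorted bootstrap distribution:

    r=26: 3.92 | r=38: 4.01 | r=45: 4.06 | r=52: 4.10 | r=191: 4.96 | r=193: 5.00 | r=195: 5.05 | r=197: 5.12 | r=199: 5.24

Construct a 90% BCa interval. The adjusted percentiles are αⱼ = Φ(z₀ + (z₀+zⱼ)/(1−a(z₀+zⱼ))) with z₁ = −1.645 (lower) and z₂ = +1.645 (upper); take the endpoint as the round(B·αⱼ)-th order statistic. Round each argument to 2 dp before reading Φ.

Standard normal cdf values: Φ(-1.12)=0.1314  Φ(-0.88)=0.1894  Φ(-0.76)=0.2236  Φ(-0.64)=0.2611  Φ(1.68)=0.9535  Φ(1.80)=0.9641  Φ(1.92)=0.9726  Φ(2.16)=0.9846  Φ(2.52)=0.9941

Lower: z₀ + z₁ = 0.266 + (-1.645) = -1.379; 1 − a(z₀+z₁) = 1 − (-0.006)(-1.379) = 0.9917; argument = 0.266 + (-1.379)/0.9917 = -1.1245 → -1.12.
α₁ = Φ(-1.12) = 0.1314; rank = round(200 × 0.1314) = 26; θ*₍26₎ = 3.92.
Upper: z₀ + z₂ = 1.911; 1 − a(z₀+z₂) = 1.0115; argument = 2.1553 → 2.16; α₂ = 0.9846; rank = 197; θ*₍197₎ = 5.12.

(3.92, 5.12)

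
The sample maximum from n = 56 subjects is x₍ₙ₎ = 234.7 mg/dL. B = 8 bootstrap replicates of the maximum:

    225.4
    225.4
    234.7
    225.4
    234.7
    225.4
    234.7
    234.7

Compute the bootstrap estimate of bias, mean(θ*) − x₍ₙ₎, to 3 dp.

mean(θ*) = (225.4 + 225.4 + 234.7 + 225.4 + 234.7 + 225.4 + 234.7 + 234.7) / 8 = 230.0500
bias = 230.0500 − 234.7

bias = −4.650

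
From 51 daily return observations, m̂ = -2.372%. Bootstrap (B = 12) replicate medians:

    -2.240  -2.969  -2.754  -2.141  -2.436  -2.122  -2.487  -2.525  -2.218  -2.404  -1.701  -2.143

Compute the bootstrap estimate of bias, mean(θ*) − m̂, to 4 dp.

mean(θ*) = ((-2.240) + (-2.969) + (-2.754) + (-2.141) + (-2.436) + (-2.122) + (-2.487) + (-2.525) + (-2.218) + (-2.404) + (-1.701) + (-2.143)) / 12 = -2.34500
bias = -2.34500 − -2.372

bias = +0.0270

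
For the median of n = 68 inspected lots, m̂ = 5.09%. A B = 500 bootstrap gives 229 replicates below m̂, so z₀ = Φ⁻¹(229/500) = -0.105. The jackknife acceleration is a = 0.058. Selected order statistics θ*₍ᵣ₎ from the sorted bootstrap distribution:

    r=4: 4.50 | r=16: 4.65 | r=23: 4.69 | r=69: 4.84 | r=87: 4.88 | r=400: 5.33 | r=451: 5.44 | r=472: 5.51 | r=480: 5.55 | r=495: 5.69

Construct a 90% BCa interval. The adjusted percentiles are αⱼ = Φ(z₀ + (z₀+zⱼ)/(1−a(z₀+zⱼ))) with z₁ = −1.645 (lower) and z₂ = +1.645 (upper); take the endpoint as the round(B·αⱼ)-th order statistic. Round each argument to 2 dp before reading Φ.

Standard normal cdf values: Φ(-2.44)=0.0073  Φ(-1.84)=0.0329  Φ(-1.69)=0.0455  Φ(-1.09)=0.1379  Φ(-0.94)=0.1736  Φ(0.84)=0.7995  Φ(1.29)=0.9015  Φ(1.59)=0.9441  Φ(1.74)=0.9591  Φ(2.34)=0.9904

(4.69, 5.51)

Lower: z₀ + z₁ = -0.105 + (-1.645) = -1.750; 1 − a(z₀+z₁) = 1 − (0.058)(-1.750) = 1.1015; argument = -0.105 + (-1.750)/1.1015 = -1.6937 → -1.69.
α₁ = Φ(-1.69) = 0.0455; rank = round(500 × 0.0455) = 23; θ*₍23₎ = 4.69.
Upper: z₀ + z₂ = 1.540; 1 − a(z₀+z₂) = 0.9107; argument = 1.5860 → 1.59; α₂ = 0.9441; rank = 472; θ*₍472₎ = 5.51.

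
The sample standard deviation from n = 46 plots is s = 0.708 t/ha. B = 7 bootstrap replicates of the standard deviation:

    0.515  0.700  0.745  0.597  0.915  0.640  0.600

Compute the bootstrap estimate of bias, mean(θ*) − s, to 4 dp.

mean(θ*) = (0.515 + 0.700 + 0.745 + 0.597 + 0.915 + 0.640 + 0.600) / 7 = 0.67314
bias = 0.67314 − 0.708

bias = −0.0349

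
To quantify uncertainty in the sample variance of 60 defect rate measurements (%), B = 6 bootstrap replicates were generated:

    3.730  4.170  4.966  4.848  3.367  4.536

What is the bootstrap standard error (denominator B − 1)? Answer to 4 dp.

Bootstrap SE is the standard deviation of the 6 replicate variances.
Mean of replicates: (3.730 + 4.170 + 4.966 + 4.848 + 3.367 + 4.536) / 6 = 25.61700 / 6 = 4.26950
Sum of squared deviations: (−0.53950)² + (−0.09950)² + (+0.69650)² + (+0.57850)² + (−0.90250)² + (+0.26650)² = 2.00626
Variance = 2.00626 / 5 = 0.40125
SE* = √0.40125

SE* = 0.6334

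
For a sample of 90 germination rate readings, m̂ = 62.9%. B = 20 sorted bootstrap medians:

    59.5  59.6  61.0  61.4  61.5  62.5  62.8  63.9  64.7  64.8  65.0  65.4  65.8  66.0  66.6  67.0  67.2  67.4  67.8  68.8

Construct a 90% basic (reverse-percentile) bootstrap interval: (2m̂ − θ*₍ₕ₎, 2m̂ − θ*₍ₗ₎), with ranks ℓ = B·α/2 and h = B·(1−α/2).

Percentile endpoints at ranks 1 and 19: θ*₍1₎ = 59.5, θ*₍19₎ = 67.8.
Basic interval reflects these around m̂:
  lower = 2 × 62.9 − 67.8 = 58.0
  upper = 2 × 62.9 − 59.5 = 66.3

(58.0, 66.3)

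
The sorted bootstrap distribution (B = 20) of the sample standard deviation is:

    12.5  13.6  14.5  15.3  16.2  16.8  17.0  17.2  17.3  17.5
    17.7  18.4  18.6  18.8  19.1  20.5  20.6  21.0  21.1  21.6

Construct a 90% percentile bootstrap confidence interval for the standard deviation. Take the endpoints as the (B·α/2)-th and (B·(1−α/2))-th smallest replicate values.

(12.5, 21.1)

α = 0.10; lower rank = 20 × 0.050 = 1; upper rank = 20 × 0.950 = 19.
The 1st smallest replicate is 12.5; the 19th is 21.1.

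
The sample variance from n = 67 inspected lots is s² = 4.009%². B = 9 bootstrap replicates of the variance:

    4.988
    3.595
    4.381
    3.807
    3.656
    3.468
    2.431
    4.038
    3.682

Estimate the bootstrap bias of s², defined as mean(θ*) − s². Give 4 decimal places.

mean(θ*) = (4.988 + 3.595 + 4.381 + 3.807 + 3.656 + 3.468 + 2.431 + 4.038 + 3.682) / 9 = 3.78289
bias = 3.78289 − 4.009

bias = −0.2261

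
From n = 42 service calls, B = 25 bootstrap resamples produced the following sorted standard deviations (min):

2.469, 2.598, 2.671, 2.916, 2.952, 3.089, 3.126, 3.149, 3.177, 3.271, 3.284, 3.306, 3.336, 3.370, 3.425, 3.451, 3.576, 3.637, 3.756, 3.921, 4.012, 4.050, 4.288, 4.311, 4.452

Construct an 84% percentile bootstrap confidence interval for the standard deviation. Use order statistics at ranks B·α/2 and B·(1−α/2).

α = 0.16; lower rank = 25 × 0.080 = 2; upper rank = 25 × 0.920 = 23.
The 2nd smallest replicate is 2.598; the 23rd is 4.288.

(2.598, 4.288)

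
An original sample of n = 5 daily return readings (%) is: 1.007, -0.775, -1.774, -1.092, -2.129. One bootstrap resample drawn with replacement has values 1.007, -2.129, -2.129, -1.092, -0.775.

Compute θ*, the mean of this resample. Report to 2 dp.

Mean = (1.007 + (-2.129) + (-2.129) + (-1.092) + (-0.775)) / 5 = -5.1180 / 5 = -1.02

θ* = -1.02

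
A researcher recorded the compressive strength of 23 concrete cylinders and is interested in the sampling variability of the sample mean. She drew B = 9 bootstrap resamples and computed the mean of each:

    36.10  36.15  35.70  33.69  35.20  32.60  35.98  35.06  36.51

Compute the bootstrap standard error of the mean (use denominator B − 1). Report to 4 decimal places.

SE* = 1.2914

Bootstrap SE is the standard deviation of the 9 replicate means.
Mean of replicates: (36.10 + 36.15 + 35.70 + 33.69 + 35.20 + 32.60 + 35.98 + 35.06 + 36.51) / 9 = 316.99000 / 9 = 35.22111
Sum of squared deviations: (+0.87889)² + (+0.92889)² + (+0.47889)² + (−1.53111)² + (−0.02111)² + (−2.62111)² + (+0.75889)² + (−0.16111)² + (+1.28889)² = 13.34269
Variance = 13.34269 / 8 = 1.66784
SE* = √1.66784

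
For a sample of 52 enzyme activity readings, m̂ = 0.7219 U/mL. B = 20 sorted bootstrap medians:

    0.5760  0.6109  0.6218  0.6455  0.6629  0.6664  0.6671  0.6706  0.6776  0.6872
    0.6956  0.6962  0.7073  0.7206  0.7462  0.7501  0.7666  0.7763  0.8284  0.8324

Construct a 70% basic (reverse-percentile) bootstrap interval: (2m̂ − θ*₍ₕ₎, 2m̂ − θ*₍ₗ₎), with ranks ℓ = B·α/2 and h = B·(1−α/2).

(0.6772, 0.8220)

Percentile endpoints at ranks 3 and 17: θ*₍3₎ = 0.6218, θ*₍17₎ = 0.7666.
Basic interval reflects these around m̂:
  lower = 2 × 0.7219 − 0.7666 = 0.6772
  upper = 2 × 0.7219 − 0.6218 = 0.8220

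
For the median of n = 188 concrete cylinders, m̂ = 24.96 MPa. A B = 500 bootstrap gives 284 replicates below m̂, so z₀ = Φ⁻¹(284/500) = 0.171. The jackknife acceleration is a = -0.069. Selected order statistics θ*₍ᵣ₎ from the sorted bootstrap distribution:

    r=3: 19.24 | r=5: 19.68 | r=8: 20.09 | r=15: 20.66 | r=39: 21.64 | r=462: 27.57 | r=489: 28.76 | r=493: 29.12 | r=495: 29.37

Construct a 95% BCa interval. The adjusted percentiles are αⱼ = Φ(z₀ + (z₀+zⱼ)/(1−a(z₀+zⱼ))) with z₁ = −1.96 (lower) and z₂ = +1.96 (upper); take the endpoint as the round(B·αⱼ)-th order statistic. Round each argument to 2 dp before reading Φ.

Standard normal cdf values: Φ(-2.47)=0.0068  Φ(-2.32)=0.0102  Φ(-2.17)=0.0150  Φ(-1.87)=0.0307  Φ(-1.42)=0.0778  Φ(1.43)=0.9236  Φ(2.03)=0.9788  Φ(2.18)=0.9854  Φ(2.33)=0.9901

Lower: z₀ + z₁ = 0.171 + (-1.960) = -1.789; 1 − a(z₀+z₁) = 1 − (-0.069)(-1.789) = 0.8766; argument = 0.171 + (-1.789)/0.8766 = -1.8699 → -1.87.
α₁ = Φ(-1.87) = 0.0307; rank = round(500 × 0.0307) = 15; θ*₍15₎ = 20.66.
Upper: z₀ + z₂ = 2.131; 1 − a(z₀+z₂) = 1.1470; argument = 2.0288 → 2.03; α₂ = 0.9788; rank = 489; θ*₍489₎ = 28.76.

(20.66, 28.76)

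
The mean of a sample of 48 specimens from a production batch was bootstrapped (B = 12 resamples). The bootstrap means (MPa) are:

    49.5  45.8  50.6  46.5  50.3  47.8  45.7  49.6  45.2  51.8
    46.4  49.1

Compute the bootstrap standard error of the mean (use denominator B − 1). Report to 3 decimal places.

Bootstrap SE is the standard deviation of the 12 replicate means.
Mean of replicates: (49.5 + 45.8 + 50.6 + 46.5 + 50.3 + 47.8 + 45.7 + 49.6 + 45.2 + 51.8 + 46.4 + 49.1) / 12 = 578.3000 / 12 = 48.1917
Sum of squared deviations: (+1.3083)² + (−2.3917)² + (+2.4083)² + (−1.6917)² + (+2.1083)² + (−0.3917)² + (−2.4917)² + (+1.4083)² + (−2.9917)² + (+3.6083)² + (−1.7917)² + (+0.9083)² = 54.8892
Variance = 54.8892 / 11 = 4.9899
SE* = √4.9899

SE* = 2.234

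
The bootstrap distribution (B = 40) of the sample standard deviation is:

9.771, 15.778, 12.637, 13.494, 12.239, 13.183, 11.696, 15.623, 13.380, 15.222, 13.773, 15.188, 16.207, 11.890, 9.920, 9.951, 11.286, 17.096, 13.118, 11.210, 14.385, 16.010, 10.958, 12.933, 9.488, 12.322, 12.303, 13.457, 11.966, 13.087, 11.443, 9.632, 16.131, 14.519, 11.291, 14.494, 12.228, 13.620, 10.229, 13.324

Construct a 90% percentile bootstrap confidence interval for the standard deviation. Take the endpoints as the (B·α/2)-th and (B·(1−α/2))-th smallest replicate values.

(9.632, 16.131)

Sorted replicates: 9.488, 9.632, 9.771, 9.920, 9.951, 10.229, 10.958, 11.210, 11.286, 11.291, 11.443, 11.696, 11.890, 11.966, 12.228, 12.239, 12.303, 12.322, 12.637, 12.933, 13.087, 13.118, 13.183, 13.324, 13.380, 13.457, 13.494, 13.620, 13.773, 14.385, 14.494, 14.519, 15.188, 15.222, 15.623, 15.778, 16.010, 16.131, 16.207, 17.096
α = 0.10; lower rank = 40 × 0.050 = 2; upper rank = 40 × 0.950 = 38.
The 2nd smallest replicate is 9.632; the 38th is 16.131.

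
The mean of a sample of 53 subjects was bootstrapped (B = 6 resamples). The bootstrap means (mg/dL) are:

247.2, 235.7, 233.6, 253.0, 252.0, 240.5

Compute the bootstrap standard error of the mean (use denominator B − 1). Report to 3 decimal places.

Bootstrap SE is the standard deviation of the 6 replicate means.
Mean of replicates: (247.2 + 235.7 + 233.6 + 253.0 + 252.0 + 240.5) / 6 = 1462.0000 / 6 = 243.6667
Sum of squared deviations: (+3.5333)² + (−7.9667)² + (−10.0667)² + (+9.3333)² + (+8.3333)² + (−3.1667)² = 343.8733
Variance = 343.8733 / 5 = 68.7747
SE* = √68.7747

SE* = 8.293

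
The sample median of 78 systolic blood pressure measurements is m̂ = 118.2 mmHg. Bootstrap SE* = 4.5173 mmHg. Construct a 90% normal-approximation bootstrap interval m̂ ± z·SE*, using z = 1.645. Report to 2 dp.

Margin = 1.645 × 4.5173 = 7.431
Interval: 118.2 ± 7.431

(110.77, 125.63)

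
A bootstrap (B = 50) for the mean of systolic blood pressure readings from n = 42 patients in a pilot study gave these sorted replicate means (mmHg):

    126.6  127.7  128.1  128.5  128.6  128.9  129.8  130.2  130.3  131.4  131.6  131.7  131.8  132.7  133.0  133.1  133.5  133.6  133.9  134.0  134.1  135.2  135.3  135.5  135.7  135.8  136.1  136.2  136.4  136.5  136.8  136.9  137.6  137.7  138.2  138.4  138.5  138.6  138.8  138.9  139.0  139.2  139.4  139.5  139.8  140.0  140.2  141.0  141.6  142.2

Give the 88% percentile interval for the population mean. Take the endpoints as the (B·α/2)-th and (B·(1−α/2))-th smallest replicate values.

α = 0.12; lower rank = 50 × 0.060 = 3; upper rank = 50 × 0.940 = 47.
The 3rd smallest replicate is 128.1; the 47th is 140.2.

(128.1, 140.2)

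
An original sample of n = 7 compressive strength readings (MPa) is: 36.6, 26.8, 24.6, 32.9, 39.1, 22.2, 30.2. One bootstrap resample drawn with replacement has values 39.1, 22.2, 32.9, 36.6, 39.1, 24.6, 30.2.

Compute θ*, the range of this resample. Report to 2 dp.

θ* = 16.90

Range = 39.1 − 22.2 = 16.90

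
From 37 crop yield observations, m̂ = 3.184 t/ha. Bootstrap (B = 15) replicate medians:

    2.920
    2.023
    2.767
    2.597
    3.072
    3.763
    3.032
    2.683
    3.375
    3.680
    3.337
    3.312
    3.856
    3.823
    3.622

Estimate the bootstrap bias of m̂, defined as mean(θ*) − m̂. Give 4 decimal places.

mean(θ*) = (2.920 + 2.023 + 2.767 + 2.597 + 3.072 + 3.763 + 3.032 + 2.683 + 3.375 + 3.680 + 3.337 + 3.312 + 3.856 + 3.823 + 3.622) / 15 = 3.19080
bias = 3.19080 − 3.184

bias = +0.0068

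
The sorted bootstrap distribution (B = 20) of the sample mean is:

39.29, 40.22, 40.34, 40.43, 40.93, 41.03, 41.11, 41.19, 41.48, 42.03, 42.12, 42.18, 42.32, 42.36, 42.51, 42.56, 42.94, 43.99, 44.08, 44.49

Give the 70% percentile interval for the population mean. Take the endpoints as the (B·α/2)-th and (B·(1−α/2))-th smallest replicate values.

α = 0.30; lower rank = 20 × 0.150 = 3; upper rank = 20 × 0.850 = 17.
The 3rd smallest replicate is 40.34; the 17th is 42.94.

(40.34, 42.94)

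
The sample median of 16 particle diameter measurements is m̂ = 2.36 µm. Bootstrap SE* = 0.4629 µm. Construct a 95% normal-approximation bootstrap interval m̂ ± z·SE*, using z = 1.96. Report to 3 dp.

(1.453, 3.267)

Margin = 1.96 × 0.4629 = 0.9073
Interval: 2.36 ± 0.9073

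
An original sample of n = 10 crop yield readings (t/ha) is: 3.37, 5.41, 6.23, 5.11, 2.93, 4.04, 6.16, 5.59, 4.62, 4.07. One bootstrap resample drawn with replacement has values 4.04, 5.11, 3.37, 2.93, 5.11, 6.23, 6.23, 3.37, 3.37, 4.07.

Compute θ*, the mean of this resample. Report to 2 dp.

θ* = 4.38

Mean = (4.04 + 5.11 + 3.37 + 2.93 + 5.11 + 6.23 + 6.23 + 3.37 + 3.37 + 4.07) / 10 = 43.830 / 10 = 4.38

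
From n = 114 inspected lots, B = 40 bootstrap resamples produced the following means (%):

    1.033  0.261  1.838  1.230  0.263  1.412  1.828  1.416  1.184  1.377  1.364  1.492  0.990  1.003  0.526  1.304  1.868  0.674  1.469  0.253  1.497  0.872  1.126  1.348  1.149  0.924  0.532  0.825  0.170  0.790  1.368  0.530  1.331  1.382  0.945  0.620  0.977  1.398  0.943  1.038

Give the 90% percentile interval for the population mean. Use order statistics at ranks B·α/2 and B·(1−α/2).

(0.253, 1.828)

Sorted replicates: 0.170, 0.253, 0.261, 0.263, 0.526, 0.530, 0.532, 0.620, 0.674, 0.790, 0.825, 0.872, 0.924, 0.943, 0.945, 0.977, 0.990, 1.003, 1.033, 1.038, 1.126, 1.149, 1.184, 1.230, 1.304, 1.331, 1.348, 1.364, 1.368, 1.377, 1.382, 1.398, 1.412, 1.416, 1.469, 1.492, 1.497, 1.828, 1.838, 1.868
α = 0.10; lower rank = 40 × 0.050 = 2; upper rank = 40 × 0.950 = 38.
The 2nd smallest replicate is 0.253; the 38th is 1.828.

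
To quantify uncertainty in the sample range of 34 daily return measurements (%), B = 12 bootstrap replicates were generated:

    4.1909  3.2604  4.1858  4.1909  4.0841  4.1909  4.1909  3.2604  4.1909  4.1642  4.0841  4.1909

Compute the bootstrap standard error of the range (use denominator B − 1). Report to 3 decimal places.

Bootstrap SE is the standard deviation of the 12 replicate ranges.
Mean of replicates: (4.1909 + 3.2604 + 4.1858 + 4.1909 + 4.0841 + 4.1909 + 4.1909 + 3.2604 + 4.1909 + 4.1642 + 4.0841 + 4.1909) / 12 = 48.18440 / 12 = 4.01537
Sum of squared deviations: (+0.17553)² + (−0.75497)² + (+0.17043)² + (+0.17553)² + (+0.06873)² + (+0.17553)² + (+0.17553)² + (−0.75497)² + (+0.17553)² + (+0.14883)² + (+0.06873)² + (+0.17553)² = 1.38547
Variance = 1.38547 / 11 = 0.12595
SE* = √0.12595

SE* = 0.355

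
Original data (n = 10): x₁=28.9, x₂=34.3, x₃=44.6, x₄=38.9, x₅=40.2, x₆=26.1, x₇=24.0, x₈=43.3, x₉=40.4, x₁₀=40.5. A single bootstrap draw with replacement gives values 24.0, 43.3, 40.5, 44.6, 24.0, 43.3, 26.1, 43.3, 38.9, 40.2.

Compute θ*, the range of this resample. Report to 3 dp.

Range = 44.6 − 24.0 = 20.600

θ* = 20.600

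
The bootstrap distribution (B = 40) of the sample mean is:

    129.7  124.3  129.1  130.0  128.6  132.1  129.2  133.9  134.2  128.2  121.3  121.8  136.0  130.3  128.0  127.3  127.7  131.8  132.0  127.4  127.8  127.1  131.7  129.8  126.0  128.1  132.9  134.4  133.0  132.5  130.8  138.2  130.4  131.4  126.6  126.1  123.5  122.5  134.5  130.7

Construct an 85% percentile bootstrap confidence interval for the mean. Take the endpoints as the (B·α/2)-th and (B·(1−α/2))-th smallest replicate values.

Sorted replicates: 121.3, 121.8, 122.5, 123.5, 124.3, 126.0, 126.1, 126.6, 127.1, 127.3, 127.4, 127.7, 127.8, 128.0, 128.1, 128.2, 128.6, 129.1, 129.2, 129.7, 129.8, 130.0, 130.3, 130.4, 130.7, 130.8, 131.4, 131.7, 131.8, 132.0, 132.1, 132.5, 132.9, 133.0, 133.9, 134.2, 134.4, 134.5, 136.0, 138.2
α = 0.15; lower rank = 40 × 0.075 = 3; upper rank = 40 × 0.925 = 37.
The 3rd smallest replicate is 122.5; the 37th is 134.4.

(122.5, 134.4)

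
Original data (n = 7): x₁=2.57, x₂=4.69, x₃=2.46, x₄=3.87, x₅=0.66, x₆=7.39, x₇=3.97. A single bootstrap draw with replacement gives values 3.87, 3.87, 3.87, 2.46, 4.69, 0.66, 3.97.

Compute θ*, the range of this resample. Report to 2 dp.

θ* = 4.03

Range = 4.69 − 0.66 = 4.03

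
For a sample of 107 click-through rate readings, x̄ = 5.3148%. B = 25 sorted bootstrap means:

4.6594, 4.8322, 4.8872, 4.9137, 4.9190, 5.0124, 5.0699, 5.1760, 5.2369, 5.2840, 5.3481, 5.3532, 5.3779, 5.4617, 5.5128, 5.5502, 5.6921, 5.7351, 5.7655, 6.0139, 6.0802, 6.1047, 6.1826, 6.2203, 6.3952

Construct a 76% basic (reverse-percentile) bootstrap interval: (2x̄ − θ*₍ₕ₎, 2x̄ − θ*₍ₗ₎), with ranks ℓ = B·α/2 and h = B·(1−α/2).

(4.5249, 5.7424)

Percentile endpoints at ranks 3 and 22: θ*₍3₎ = 4.8872, θ*₍22₎ = 6.1047.
Basic interval reflects these around x̄:
  lower = 2 × 5.3148 − 6.1047 = 4.5249
  upper = 2 × 5.3148 − 4.8872 = 5.7424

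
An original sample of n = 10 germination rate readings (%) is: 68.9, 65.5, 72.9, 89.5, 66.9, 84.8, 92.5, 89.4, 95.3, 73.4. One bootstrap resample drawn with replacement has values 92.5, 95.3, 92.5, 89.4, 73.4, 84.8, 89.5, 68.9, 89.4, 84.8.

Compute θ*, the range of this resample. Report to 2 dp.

Range = 95.3 − 68.9 = 26.40

θ* = 26.40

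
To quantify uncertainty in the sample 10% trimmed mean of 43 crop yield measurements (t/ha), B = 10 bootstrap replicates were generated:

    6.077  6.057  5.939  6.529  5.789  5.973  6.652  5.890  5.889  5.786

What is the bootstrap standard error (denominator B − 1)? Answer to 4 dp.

Bootstrap SE is the standard deviation of the 10 replicate 10% trimmed means.
Mean of replicates: (6.077 + 6.057 + 5.939 + 6.529 + 5.789 + 5.973 + 6.652 + 5.890 + 5.889 + 5.786) / 10 = 60.58100 / 10 = 6.05810
Sum of squared deviations: (+0.01890)² + (−0.00110)² + (−0.11910)² + (+0.47090)² + (−0.26910)² + (−0.08510)² + (+0.59390)² + (−0.16810)² + (−0.16910)² + (−0.27210)² = 0.79955
Variance = 0.79955 / 9 = 0.08884
SE* = √0.08884

SE* = 0.2981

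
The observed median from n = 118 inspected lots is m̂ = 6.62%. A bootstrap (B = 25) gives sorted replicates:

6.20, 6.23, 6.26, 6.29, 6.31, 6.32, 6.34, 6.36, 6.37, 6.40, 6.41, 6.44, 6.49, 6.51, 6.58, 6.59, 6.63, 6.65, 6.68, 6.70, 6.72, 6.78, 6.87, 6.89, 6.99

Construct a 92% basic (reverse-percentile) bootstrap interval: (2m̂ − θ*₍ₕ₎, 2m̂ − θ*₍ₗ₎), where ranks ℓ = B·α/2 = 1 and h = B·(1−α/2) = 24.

(6.35, 7.04)

Percentile endpoints at ranks 1 and 24: θ*₍1₎ = 6.20, θ*₍24₎ = 6.89.
Basic interval reflects these around m̂:
  lower = 2 × 6.62 − 6.89 = 6.35
  upper = 2 × 6.62 − 6.20 = 7.04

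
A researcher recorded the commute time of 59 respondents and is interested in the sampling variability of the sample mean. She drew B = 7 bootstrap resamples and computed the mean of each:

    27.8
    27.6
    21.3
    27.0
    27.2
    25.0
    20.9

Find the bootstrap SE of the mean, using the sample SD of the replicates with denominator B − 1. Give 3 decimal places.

Bootstrap SE is the standard deviation of the 7 replicate means.
Mean of replicates: (27.8 + 27.6 + 21.3 + 27.0 + 27.2 + 25.0 + 20.9) / 7 = 176.8000 / 7 = 25.2571
Sum of squared deviations: (+2.5429)² + (+2.3429)² + (−3.9571)² + (+1.7429)² + (+1.9429)² + (−0.2571)² + (−4.3571)² = 53.4771
Variance = 53.4771 / 6 = 8.9129
SE* = √8.9129

SE* = 2.985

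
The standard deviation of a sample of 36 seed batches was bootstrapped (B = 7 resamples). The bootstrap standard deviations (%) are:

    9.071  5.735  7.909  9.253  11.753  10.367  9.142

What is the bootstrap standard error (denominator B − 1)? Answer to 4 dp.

SE* = 1.8877

Bootstrap SE is the standard deviation of the 7 replicate standard deviations.
Mean of replicates: (9.071 + 5.735 + 7.909 + 9.253 + 11.753 + 10.367 + 9.142) / 7 = 63.23000 / 7 = 9.03286
Sum of squared deviations: (+0.03814)² + (−3.29786)² + (−1.12386)² + (+0.22014)² + (+2.72014)² + (+1.33414)² + (+0.10914)² = 21.37986
Variance = 21.37986 / 6 = 3.56331
SE* = √3.56331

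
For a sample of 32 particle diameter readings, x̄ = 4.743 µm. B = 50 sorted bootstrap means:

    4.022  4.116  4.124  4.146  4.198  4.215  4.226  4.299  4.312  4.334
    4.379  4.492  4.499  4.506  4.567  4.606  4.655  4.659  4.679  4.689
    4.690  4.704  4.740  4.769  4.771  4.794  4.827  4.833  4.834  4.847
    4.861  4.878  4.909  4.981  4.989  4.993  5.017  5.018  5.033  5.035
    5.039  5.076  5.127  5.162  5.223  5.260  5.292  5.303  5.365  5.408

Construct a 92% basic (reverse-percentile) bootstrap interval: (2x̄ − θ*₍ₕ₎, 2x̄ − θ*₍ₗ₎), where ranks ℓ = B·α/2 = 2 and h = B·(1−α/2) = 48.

(4.183, 5.370)

Percentile endpoints at ranks 2 and 48: θ*₍2₎ = 4.116, θ*₍48₎ = 5.303.
Basic interval reflects these around x̄:
  lower = 2 × 4.743 − 5.303 = 4.183
  upper = 2 × 4.743 − 4.116 = 5.370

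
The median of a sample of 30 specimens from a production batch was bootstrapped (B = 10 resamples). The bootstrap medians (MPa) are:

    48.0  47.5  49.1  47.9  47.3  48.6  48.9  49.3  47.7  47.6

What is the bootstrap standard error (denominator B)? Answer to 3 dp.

SE* = 0.686

Bootstrap SE is the standard deviation of the 10 replicate medians.
Mean of replicates: (48.0 + 47.5 + 49.1 + 47.9 + 47.3 + 48.6 + 48.9 + 49.3 + 47.7 + 47.6) / 10 = 481.9000 / 10 = 48.1900
Sum of squared deviations: (−0.1900)² + (−0.6900)² + (+0.9100)² + (−0.2900)² + (−0.8900)² + (+0.4100)² + (+0.7100)² + (+1.1100)² + (−0.4900)² + (−0.5900)² = 4.7090
Variance = 4.7090 / 10 = 0.4709
SE* = √0.4709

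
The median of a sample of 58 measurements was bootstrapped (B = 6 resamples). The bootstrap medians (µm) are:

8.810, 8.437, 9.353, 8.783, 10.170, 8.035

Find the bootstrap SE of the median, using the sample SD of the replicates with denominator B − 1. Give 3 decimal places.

Bootstrap SE is the standard deviation of the 6 replicate medians.
Mean of replicates: (8.810 + 8.437 + 9.353 + 8.783 + 10.170 + 8.035) / 6 = 53.5880 / 6 = 8.9313
Sum of squared deviations: (−0.1213)² + (−0.4943)² + (+0.4217)² + (−0.1483)² + (+1.2387)² + (−0.8963)² = 2.7966
Variance = 2.7966 / 5 = 0.5593
SE* = √0.5593

SE* = 0.748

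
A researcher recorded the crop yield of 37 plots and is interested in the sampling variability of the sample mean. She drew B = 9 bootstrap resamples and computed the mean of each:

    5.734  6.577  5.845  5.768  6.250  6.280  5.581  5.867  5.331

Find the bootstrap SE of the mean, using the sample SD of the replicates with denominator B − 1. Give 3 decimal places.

Bootstrap SE is the standard deviation of the 9 replicate means.
Mean of replicates: (5.734 + 6.577 + 5.845 + 5.768 + 6.250 + 6.280 + 5.581 + 5.867 + 5.331) / 9 = 53.2330 / 9 = 5.9148
Sum of squared deviations: (−0.1808)² + (+0.6622)² + (−0.0698)² + (−0.1468)² + (+0.3352)² + (+0.3652)² + (−0.3338)² + (−0.0478)² + (−0.5838)² = 1.1979
Variance = 1.1979 / 8 = 0.1497
SE* = √0.1497

SE* = 0.387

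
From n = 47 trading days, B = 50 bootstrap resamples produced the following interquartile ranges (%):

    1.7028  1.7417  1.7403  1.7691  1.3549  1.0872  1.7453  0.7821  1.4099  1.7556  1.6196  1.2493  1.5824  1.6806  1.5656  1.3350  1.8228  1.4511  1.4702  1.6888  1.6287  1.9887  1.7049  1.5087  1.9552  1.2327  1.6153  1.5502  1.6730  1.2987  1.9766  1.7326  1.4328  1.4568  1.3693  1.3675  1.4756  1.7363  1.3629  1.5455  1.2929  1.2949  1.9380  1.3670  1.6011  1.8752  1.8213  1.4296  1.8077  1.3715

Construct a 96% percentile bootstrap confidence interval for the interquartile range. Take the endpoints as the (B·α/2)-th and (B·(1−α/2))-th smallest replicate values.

Sorted replicates: 0.7821, 1.0872, 1.2327, 1.2493, 1.2929, 1.2949, 1.2987, 1.3350, 1.3549, 1.3629, 1.3670, 1.3675, 1.3693, 1.3715, 1.4099, 1.4296, 1.4328, 1.4511, 1.4568, 1.4702, 1.4756, 1.5087, 1.5455, 1.5502, 1.5656, 1.5824, 1.6011, 1.6153, 1.6196, 1.6287, 1.6730, 1.6806, 1.6888, 1.7028, 1.7049, 1.7326, 1.7363, 1.7403, 1.7417, 1.7453, 1.7556, 1.7691, 1.8077, 1.8213, 1.8228, 1.8752, 1.9380, 1.9552, 1.9766, 1.9887
α = 0.04; lower rank = 50 × 0.020 = 1; upper rank = 50 × 0.980 = 49.
The 1st smallest replicate is 0.7821; the 49th is 1.9766.

(0.7821, 1.9766)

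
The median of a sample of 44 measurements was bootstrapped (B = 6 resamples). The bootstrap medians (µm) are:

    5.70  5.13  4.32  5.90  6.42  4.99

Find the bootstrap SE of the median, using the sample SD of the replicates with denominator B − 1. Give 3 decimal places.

SE* = 0.747

Bootstrap SE is the standard deviation of the 6 replicate medians.
Mean of replicates: (5.70 + 5.13 + 4.32 + 5.90 + 6.42 + 4.99) / 6 = 32.4600 / 6 = 5.4100
Sum of squared deviations: (+0.2900)² + (−0.2800)² + (−1.0900)² + (+0.4900)² + (+1.0100)² + (−0.4200)² = 2.7872
Variance = 2.7872 / 5 = 0.5574
SE* = √0.5574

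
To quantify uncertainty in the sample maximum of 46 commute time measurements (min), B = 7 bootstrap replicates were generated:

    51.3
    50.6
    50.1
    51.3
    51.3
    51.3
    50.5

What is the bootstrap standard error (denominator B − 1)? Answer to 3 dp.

Bootstrap SE is the standard deviation of the 7 replicate maximums.
Mean of replicates: (51.3 + 50.6 + 50.1 + 51.3 + 51.3 + 51.3 + 50.5) / 7 = 356.4000 / 7 = 50.9143
Sum of squared deviations: (+0.3857)² + (−0.3143)² + (−0.8143)² + (+0.3857)² + (+0.3857)² + (+0.3857)² + (−0.4143)² = 1.5286
Variance = 1.5286 / 6 = 0.2548
SE* = √0.2548

SE* = 0.505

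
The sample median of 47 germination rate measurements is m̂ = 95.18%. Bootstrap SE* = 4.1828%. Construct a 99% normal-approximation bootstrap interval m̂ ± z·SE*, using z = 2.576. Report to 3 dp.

Margin = 2.576 × 4.1828 = 10.7749
Interval: 95.18 ± 10.7749

(84.405, 105.955)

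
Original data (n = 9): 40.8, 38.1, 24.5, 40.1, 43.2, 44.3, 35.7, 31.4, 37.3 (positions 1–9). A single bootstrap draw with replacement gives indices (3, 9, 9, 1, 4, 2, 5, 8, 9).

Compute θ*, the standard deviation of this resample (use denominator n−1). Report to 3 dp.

θ* = 5.597

Resample values: 24.5, 37.3, 37.3, 40.8, 40.1, 38.1, 43.2, 31.4, 37.3.
Mean = 36.6667; sum of squared deviations = 250.5800
s² = 250.5800 / 8 = 31.3225
s = √31.3225 = 5.597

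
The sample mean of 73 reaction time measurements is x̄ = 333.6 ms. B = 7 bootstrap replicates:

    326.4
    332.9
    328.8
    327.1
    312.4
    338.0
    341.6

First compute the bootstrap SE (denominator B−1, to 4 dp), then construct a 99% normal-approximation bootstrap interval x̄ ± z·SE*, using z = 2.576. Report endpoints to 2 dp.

Mean of replicates = 329.6000; sum of squared deviations = 538.4200; SE* = √(538.4200/6) = 9.4729
Margin = 2.576 × 9.4729 = 24.402
Interval: 333.6 ± 24.402

(309.20, 358.00)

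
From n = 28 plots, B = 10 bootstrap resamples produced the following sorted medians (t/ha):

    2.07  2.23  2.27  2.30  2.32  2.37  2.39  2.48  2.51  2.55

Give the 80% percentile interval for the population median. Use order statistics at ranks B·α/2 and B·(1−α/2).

(2.07, 2.51)

α = 0.20; lower rank = 10 × 0.100 = 1; upper rank = 10 × 0.900 = 9.
The 1st smallest replicate is 2.07; the 9th is 2.51.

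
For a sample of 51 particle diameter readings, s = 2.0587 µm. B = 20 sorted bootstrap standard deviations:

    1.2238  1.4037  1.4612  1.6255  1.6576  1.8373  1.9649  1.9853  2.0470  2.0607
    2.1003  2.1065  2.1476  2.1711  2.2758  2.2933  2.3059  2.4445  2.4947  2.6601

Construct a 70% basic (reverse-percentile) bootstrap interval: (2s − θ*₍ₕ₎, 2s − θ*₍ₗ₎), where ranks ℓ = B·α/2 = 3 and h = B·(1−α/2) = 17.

(1.8115, 2.6562)

Percentile endpoints at ranks 3 and 17: θ*₍3₎ = 1.4612, θ*₍17₎ = 2.3059.
Basic interval reflects these around s:
  lower = 2 × 2.0587 − 2.3059 = 1.8115
  upper = 2 × 2.0587 − 1.4612 = 2.6562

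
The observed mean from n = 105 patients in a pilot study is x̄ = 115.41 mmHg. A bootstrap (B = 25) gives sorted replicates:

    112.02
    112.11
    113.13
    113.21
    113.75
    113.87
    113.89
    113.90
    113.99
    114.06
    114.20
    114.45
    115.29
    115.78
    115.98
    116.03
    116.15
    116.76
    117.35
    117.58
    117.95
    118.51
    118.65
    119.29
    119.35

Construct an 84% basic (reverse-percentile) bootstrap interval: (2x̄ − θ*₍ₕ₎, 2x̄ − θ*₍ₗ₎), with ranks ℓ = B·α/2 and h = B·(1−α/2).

Percentile endpoints at ranks 2 and 23: θ*₍2₎ = 112.11, θ*₍23₎ = 118.65.
Basic interval reflects these around x̄:
  lower = 2 × 115.41 − 118.65 = 112.17
  upper = 2 × 115.41 − 112.11 = 118.71

(112.17, 118.71)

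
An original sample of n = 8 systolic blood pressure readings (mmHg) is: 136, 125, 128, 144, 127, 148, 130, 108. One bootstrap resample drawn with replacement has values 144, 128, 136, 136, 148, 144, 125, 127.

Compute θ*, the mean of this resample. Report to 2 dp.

θ* = 136.00

Mean = (144 + 128 + 136 + 136 + 148 + 144 + 125 + 127) / 8 = 1088.0 / 8 = 136.00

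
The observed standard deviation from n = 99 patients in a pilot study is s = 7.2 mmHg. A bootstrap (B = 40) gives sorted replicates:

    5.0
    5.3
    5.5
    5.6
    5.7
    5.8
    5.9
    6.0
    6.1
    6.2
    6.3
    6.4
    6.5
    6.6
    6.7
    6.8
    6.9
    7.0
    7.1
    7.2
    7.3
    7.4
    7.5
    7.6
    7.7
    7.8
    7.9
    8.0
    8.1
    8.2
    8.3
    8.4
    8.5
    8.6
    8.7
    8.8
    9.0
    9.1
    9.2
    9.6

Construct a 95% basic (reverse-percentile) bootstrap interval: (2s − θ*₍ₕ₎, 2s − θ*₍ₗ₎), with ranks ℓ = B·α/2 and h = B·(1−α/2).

(5.2, 9.4)

Percentile endpoints at ranks 1 and 39: θ*₍1₎ = 5.0, θ*₍39₎ = 9.2.
Basic interval reflects these around s:
  lower = 2 × 7.2 − 9.2 = 5.2
  upper = 2 × 7.2 − 5.0 = 9.4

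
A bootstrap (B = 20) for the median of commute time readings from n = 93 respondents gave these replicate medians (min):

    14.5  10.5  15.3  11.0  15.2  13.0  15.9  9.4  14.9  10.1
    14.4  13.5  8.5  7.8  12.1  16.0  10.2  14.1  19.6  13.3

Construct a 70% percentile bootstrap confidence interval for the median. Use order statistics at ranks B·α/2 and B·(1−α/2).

Sorted replicates: 7.8, 8.5, 9.4, 10.1, 10.2, 10.5, 11.0, 12.1, 13.0, 13.3, 13.5, 14.1, 14.4, 14.5, 14.9, 15.2, 15.3, 15.9, 16.0, 19.6
α = 0.30; lower rank = 20 × 0.150 = 3; upper rank = 20 × 0.850 = 17.
The 3rd smallest replicate is 9.4; the 17th is 15.3.

(9.4, 15.3)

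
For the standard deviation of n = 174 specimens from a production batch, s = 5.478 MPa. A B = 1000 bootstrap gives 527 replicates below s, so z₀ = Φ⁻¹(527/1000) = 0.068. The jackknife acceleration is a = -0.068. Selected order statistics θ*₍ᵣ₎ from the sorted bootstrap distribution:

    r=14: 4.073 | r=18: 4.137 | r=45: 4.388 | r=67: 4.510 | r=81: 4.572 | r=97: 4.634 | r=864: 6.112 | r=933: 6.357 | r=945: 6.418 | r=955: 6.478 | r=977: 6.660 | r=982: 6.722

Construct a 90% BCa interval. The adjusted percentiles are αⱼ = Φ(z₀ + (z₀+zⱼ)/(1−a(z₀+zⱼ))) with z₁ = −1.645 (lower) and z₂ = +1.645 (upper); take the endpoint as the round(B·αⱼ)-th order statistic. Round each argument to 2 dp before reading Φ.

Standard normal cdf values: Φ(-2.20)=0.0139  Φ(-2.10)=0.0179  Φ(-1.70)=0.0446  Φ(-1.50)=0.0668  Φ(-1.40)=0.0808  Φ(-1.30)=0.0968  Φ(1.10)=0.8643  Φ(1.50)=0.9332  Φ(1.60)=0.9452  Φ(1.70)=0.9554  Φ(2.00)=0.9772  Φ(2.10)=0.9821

(4.388, 6.418)

Lower: z₀ + z₁ = 0.068 + (-1.645) = -1.577; 1 − a(z₀+z₁) = 1 − (-0.068)(-1.577) = 0.8928; argument = 0.068 + (-1.577)/0.8928 = -1.6984 → -1.70.
α₁ = Φ(-1.70) = 0.0446; rank = round(1000 × 0.0446) = 45; θ*₍45₎ = 4.388.
Upper: z₀ + z₂ = 1.713; 1 − a(z₀+z₂) = 1.1165; argument = 1.6023 → 1.60; α₂ = 0.9452; rank = 945; θ*₍945₎ = 6.418.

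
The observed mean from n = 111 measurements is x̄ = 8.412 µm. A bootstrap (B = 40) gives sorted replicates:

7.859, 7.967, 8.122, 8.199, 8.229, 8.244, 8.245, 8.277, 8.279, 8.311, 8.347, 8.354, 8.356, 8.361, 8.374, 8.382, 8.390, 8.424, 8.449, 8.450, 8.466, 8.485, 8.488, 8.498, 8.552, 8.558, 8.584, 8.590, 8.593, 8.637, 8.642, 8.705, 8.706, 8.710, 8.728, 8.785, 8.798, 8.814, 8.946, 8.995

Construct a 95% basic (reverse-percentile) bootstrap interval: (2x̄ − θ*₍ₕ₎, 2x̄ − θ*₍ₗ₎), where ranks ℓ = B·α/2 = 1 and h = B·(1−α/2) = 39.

Percentile endpoints at ranks 1 and 39: θ*₍1₎ = 7.859, θ*₍39₎ = 8.946.
Basic interval reflects these around x̄:
  lower = 2 × 8.412 − 8.946 = 7.878
  upper = 2 × 8.412 − 7.859 = 8.965

(7.878, 8.965)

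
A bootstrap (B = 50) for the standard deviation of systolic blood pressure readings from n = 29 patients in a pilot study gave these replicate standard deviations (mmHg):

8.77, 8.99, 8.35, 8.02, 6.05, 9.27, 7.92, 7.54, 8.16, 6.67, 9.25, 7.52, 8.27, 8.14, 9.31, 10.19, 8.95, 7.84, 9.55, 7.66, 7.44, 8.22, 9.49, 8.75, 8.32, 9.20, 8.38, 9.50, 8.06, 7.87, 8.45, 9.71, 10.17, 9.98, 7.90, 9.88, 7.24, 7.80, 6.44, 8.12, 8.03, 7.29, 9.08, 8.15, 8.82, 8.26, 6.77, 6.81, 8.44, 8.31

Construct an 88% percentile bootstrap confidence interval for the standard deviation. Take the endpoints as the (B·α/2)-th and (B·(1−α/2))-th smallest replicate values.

Sorted replicates: 6.05, 6.44, 6.67, 6.77, 6.81, 7.24, 7.29, 7.44, 7.52, 7.54, 7.66, 7.80, 7.84, 7.87, 7.90, 7.92, 8.02, 8.03, 8.06, 8.12, 8.14, 8.15, 8.16, 8.22, 8.26, 8.27, 8.31, 8.32, 8.35, 8.38, 8.44, 8.45, 8.75, 8.77, 8.82, 8.95, 8.99, 9.08, 9.20, 9.25, 9.27, 9.31, 9.49, 9.50, 9.55, 9.71, 9.88, 9.98, 10.17, 10.19
α = 0.12; lower rank = 50 × 0.060 = 3; upper rank = 50 × 0.940 = 47.
The 3rd smallest replicate is 6.67; the 47th is 9.88.

(6.67, 9.88)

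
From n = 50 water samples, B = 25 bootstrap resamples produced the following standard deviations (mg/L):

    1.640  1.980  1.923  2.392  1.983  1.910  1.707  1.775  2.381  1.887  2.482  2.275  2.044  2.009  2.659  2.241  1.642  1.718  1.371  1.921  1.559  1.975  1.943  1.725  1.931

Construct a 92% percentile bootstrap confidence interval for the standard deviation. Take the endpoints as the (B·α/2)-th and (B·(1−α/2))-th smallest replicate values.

(1.371, 2.482)

Sorted replicates: 1.371, 1.559, 1.640, 1.642, 1.707, 1.718, 1.725, 1.775, 1.887, 1.910, 1.921, 1.923, 1.931, 1.943, 1.975, 1.980, 1.983, 2.009, 2.044, 2.241, 2.275, 2.381, 2.392, 2.482, 2.659
α = 0.08; lower rank = 25 × 0.040 = 1; upper rank = 25 × 0.960 = 24.
The 1st smallest replicate is 1.371; the 24th is 2.482.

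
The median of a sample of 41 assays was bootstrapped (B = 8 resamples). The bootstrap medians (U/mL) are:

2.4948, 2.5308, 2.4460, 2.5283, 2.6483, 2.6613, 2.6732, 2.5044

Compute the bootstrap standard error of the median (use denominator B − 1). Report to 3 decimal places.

Bootstrap SE is the standard deviation of the 8 replicate medians.
Mean of replicates: (2.4948 + 2.5308 + 2.4460 + 2.5283 + 2.6483 + 2.6613 + 2.6732 + 2.5044) / 8 = 20.48710 / 8 = 2.56089
Sum of squared deviations: (−0.06609)² + (−0.03009)² + (−0.11489)² + (−0.03259)² + (+0.08741)² + (+0.10041)² + (+0.11231)² + (−0.05649)² = 0.05306
Variance = 0.05306 / 7 = 0.00758
SE* = √0.00758

SE* = 0.087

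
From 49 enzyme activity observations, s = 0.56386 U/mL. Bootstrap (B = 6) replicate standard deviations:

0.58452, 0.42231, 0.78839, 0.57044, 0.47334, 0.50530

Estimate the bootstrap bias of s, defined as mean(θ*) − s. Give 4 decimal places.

bias = −0.0065

mean(θ*) = (0.58452 + 0.42231 + 0.78839 + 0.57044 + 0.47334 + 0.50530) / 6 = 0.55738
bias = 0.55738 − 0.56386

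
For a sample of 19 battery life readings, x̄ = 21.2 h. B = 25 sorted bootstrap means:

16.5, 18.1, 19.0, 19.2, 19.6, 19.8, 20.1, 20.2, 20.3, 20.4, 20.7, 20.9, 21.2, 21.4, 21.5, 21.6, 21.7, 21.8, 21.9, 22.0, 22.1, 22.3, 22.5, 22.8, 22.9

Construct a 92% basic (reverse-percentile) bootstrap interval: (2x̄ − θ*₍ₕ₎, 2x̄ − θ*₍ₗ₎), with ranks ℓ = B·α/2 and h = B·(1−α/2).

(19.6, 25.9)

Percentile endpoints at ranks 1 and 24: θ*₍1₎ = 16.5, θ*₍24₎ = 22.8.
Basic interval reflects these around x̄:
  lower = 2 × 21.2 − 22.8 = 19.6
  upper = 2 × 21.2 − 16.5 = 25.9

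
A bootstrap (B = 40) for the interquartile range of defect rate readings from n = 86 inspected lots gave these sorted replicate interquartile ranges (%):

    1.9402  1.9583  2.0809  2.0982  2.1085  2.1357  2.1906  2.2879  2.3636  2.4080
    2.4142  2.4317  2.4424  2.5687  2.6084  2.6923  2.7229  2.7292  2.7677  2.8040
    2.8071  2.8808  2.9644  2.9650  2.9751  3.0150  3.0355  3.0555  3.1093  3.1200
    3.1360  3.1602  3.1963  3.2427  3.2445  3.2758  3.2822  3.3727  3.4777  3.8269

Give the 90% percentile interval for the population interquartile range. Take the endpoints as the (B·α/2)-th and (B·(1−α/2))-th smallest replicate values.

(1.9583, 3.3727)

α = 0.10; lower rank = 40 × 0.050 = 2; upper rank = 40 × 0.950 = 38.
The 2nd smallest replicate is 1.9583; the 38th is 3.3727.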